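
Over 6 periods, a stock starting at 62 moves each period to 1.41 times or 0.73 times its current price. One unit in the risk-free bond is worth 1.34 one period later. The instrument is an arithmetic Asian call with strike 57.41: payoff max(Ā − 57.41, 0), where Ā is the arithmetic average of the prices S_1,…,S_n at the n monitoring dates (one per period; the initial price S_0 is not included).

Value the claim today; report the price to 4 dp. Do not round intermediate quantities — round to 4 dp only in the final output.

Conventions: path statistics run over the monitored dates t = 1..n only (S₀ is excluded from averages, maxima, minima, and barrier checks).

price = 23.7830

No-arbitrage gives p* = (R−d)/(u−d) = 0.8971: enumerate every path, weight its payoff by its p*-probability, and discount by R^6.
Enumerate all 2^6 = 64 price paths (U = up ×1.41, D = down ×0.73); each path with k up-moves has probability p*^k·(1−p*)^(6−k).
DDDDDD: Ā=23.7103, payoff=0.0000, prob=0.000001
UDDDDD: Ā=45.7965, payoff=0.0000, prob=0.000010
DUDDDD: Ā=38.7699, payoff=0.0000, prob=0.000010
UUDDDD: Ā=74.8842, payoff=17.4742, prob=0.000090
DDUDDD: Ā=33.6404, payoff=0.0000, prob=0.000010
UDUDDD: Ā=64.9766, payoff=7.5666, prob=0.000090
DUUDDD: Ā=57.9500, payoff=0.5400, prob=0.000090
UUUDDD: Ā=111.9308, payoff=54.5208, prob=0.000787
DDDUDD: Ā=29.8959, payoff=0.0000, prob=0.000010
UDDUDD: Ā=57.7441, payoff=0.3341, prob=0.000090
DUDUDD: Ā=50.7174, payoff=0.0000, prob=0.000090
UUDUDD: Ā=97.9610, payoff=40.5510, prob=0.000787
DDUUDD: Ā=45.5880, payoff=0.0000, prob=0.000090
UDUUDD: Ā=88.0534, payoff=30.6434, prob=0.000787
DUUUDD: Ā=81.0268, payoff=23.6168, prob=0.000787
UUUUDD: Ā=156.5038, payoff=99.0938, prob=0.006862
DDDDUD: Ā=27.1624, payoff=0.0000, prob=0.000010
UDDDUD: Ā=52.4643, payoff=0.0000, prob=0.000090
DUDDUD: Ā=45.4377, payoff=0.0000, prob=0.000090
UUDDUD: Ā=87.7632, payoff=30.3532, prob=0.000787
DDUDUD: Ā=40.3082, payoff=0.0000, prob=0.000090
UDUDUD: Ā=77.8556, payoff=20.4456, prob=0.000787
DUUDUD: Ā=70.8289, payoff=13.4189, prob=0.000787
UUUDUD: Ā=136.8065, payoff=79.3965, prob=0.006862
DDDUUD: Ā=36.5637, payoff=0.0000, prob=0.000090
UDDUUD: Ā=70.6230, payoff=13.2130, prob=0.000787
DUDUUD: Ā=63.5963, payoff=6.1863, prob=0.000787
UUDUUD: Ā=122.8368, payoff=65.4268, prob=0.006862
DDUUUD: Ā=58.4669, payoff=1.0569, prob=0.000787
UDUUUD: Ā=112.9292, payoff=55.5192, prob=0.006862
DUUUUD: Ā=105.9025, payoff=48.4925, prob=0.006862
UUUUUD: Ā=204.5514, payoff=147.1414, prob=0.059799
DDDDDU: Ā=25.1669, payoff=0.0000, prob=0.000010
UDDDDU: Ā=48.6101, payoff=0.0000, prob=0.000090
DUDDDU: Ā=41.5834, payoff=0.0000, prob=0.000090
UUDDDU: Ā=80.3187, payoff=22.9087, prob=0.000787
DDUDDU: Ā=36.4540, payoff=0.0000, prob=0.000090
UDUDDU: Ā=70.4111, payoff=13.0011, prob=0.000787
DUUDDU: Ā=63.3844, payoff=5.9744, prob=0.000787
UUUDDU: Ā=122.4275, payoff=65.0175, prob=0.006862
DDDUDU: Ā=32.7095, payoff=0.0000, prob=0.000090
UDDUDU: Ā=63.1785, payoff=5.7685, prob=0.000787
DUDUDU: Ā=56.1519, payoff=0.0000, prob=0.000787
UUDUDU: Ā=108.4577, payoff=51.0477, prob=0.006862
DDUUDU: Ā=51.0224, payoff=0.0000, prob=0.000787
UDUUDU: Ā=98.5501, payoff=41.1401, prob=0.006862
DUUUDU: Ā=91.5235, payoff=34.1135, prob=0.006862
UUUUDU: Ā=176.7782, payoff=119.3682, prob=0.059799
DDDDUU: Ā=29.9760, payoff=0.0000, prob=0.000090
UDDDUU: Ā=57.8988, payoff=0.4888, prob=0.000787
DUDDUU: Ā=50.8721, payoff=0.0000, prob=0.000787
UUDDUU: Ā=98.2598, payoff=40.8498, prob=0.006862
DDUDUU: Ā=45.7427, payoff=0.0000, prob=0.000787
UDUDUU: Ā=88.3522, payoff=30.9422, prob=0.006862
DUUDUU: Ā=81.3256, payoff=23.9156, prob=0.006862
UUUDUU: Ā=157.0809, payoff=99.6709, prob=0.059799
DDDUUU: Ā=41.9981, payoff=0.0000, prob=0.000787
UDDUUU: Ā=81.1197, payoff=23.7097, prob=0.006862
DUDUUU: Ā=74.0930, payoff=16.6830, prob=0.006862
UUDUUU: Ā=143.1112, payoff=85.7012, prob=0.059799
DDUUUU: Ā=68.9636, payoff=11.5536, prob=0.006862
UDUUUU: Ā=133.2036, payoff=75.7936, prob=0.059799
DUUUUU: Ā=126.1769, payoff=68.7669, prob=0.059799
UUUUUU: Ā=243.7116, payoff=186.3016, prob=0.521105
Price = Σ prob·payoff / R^6 = 137.687563 / 5.789336 = 23.7830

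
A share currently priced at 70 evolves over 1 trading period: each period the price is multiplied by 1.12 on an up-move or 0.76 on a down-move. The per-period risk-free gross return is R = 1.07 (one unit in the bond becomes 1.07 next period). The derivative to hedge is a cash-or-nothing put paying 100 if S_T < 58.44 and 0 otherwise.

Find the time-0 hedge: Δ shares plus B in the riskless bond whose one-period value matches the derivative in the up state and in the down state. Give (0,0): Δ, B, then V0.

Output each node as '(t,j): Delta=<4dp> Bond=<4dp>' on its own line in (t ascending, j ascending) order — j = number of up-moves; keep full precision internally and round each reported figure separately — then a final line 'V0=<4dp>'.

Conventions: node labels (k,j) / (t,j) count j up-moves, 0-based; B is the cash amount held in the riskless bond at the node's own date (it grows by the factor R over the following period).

(0,0): Delta=-3.9683 Bond=290.7580
V0=12.9803

Risk-neutral probability p* = (R−d)/(u−d) = (1.07−0.76)/(1.12−0.76) = 0.8611.
Terminal payoffs: V(1,0)=100.0000, V(1,1)=0.0000
Node (0,0) S=70.0000: V=(p*·0.0000+(1−p*)·100.0000)/1.07=12.9803; Δ=(0.0000−100.0000)/(78.4000−53.2000)=-3.9683; B=V−Δ·S=290.7580
Sanity check at the root: Δ(0,0)·S0 + B(0,0) reproduces V0 = 12.9803.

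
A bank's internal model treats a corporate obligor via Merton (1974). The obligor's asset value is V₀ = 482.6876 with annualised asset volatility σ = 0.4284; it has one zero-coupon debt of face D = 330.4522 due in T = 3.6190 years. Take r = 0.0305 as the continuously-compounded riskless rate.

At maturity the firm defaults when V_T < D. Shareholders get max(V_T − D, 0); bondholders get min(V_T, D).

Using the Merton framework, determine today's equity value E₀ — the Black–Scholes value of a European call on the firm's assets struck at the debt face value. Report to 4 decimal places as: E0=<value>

E0=236.4315

Apply the equity-as-call identities (strike 330.4522, horizon 3.6190 years):
d₁ = [ln(V₀/D) + (r + σ²/2)T] / (σ√T)
   = [ln(482.6876/330.4522) + (0.0305 + 0.5·0.4284²)·3.6190] / (0.4284·√3.6190)
   = [0.378908 + 0.442471] / 0.814974 = 1.007858
d₂ = d₁ − σ√T = 1.007858 − 0.814974 = 0.192884
N(d₁) = 0.843239,  N(d₂) = 0.576475,  e^(−rT) = 0.895494
E₀ = V₀·N(d₁) − D·e^(−rT)·N(d₂)
   = 482.6876·0.843239 − 330.4522·0.895494·0.576475 = 236.431477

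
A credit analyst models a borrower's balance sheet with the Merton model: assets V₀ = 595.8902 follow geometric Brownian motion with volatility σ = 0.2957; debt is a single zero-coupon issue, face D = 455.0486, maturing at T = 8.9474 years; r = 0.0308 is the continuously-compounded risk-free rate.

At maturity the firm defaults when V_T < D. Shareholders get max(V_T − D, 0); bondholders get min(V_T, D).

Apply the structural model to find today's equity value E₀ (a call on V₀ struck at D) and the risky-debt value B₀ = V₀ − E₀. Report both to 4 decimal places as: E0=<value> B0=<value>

Equity is a call on the firm's assets struck at D = 455.0486:
d₁ = [ln(V₀/D) + (r + σ²/2)T] / (σ√T)
   = [ln(595.8902/455.0486) + (0.0308 + 0.5·0.2957²)·8.9474] / (0.2957·√8.9474)
   = [0.269652 + 0.666753] / 0.884504 = 1.058679
d₂ = d₁ − σ√T = 1.058679 − 0.884504 = 0.174175
N(d₁) = 0.855127,  N(d₂) = 0.569136,  e^(−rT) = 0.759132
E₀ = V₀·N(d₁) − D·e^(−rT)·N(d₂)
   = 595.8902·0.855127 − 455.0486·0.759132·0.569136 = 312.958385
B₀ = V₀ − E₀ = 595.8902 − 312.958385 = 282.931815

E0=312.9584 B0=282.9318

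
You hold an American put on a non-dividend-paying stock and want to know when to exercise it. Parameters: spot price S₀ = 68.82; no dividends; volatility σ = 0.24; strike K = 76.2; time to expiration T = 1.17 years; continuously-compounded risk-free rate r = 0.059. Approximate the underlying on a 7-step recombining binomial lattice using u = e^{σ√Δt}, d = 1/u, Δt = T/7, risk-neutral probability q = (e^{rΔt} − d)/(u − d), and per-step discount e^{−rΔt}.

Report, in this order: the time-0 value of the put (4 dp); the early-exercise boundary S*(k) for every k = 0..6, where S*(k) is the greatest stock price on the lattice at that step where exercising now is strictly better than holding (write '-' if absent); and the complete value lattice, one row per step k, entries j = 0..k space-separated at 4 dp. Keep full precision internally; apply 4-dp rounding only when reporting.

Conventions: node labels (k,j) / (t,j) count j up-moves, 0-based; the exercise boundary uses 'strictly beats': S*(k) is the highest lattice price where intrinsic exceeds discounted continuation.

params: Δt=0.16714 u=1.10309 d=0.90654 q=0.52591 e^(-rΔt)=0.99019
t_7 payoffs: 41.5722 34.0642 24.9284 13.8119 0.2850 0.0000 0.0000 0.0000
t_6: node(6,0) S=38.1978 payoff=38.0022 vs cont=37.2545 → 38.0022 [stop]  node(6,1) S=46.4797 payoff=29.7203 vs cont=28.9725 → 29.7203 [stop]  node(6,2) S=56.5574 payoff=19.6426 vs cont=18.8949 → 19.6426 [stop]  node(6,3) S=68.8200 payoff=7.3800 vs cont=6.6323 → 7.3800 [stop]  node(6,4) S=83.7414 payoff=0.0000 vs cont=0.1338 → 0.1338 [wait]  node(6,5) S=101.8980 payoff=0.0000 vs cont=0.0000 → 0.0000 [wait]  node(6,6) S=123.9913 payoff=0.0000 vs cont=0.0000 → 0.0000 [wait]  ⇒ S*(6)=68.8200
t_5: node(5,0) S=42.1358 payoff=34.0642 vs cont=33.3165 → 34.0642 [stop]  node(5,1) S=51.2716 payoff=24.9284 vs cont=24.1807 → 24.9284 [stop]  node(5,2) S=62.3881 payoff=13.8119 vs cont=13.0641 → 13.8119 [stop]  node(5,3) S=75.9150 payoff=0.2850 vs cont=3.5341 → 3.5341 [wait]  node(5,4) S=92.3747 payoff=0.0000 vs cont=0.0628 → 0.0628 [wait]  node(5,5) S=112.4031 payoff=0.0000 vs cont=0.0000 → 0.0000 [wait]  ⇒ S*(5)=62.3881
t_4: node(4,0) S=46.4797 payoff=29.7203 vs cont=28.9725 → 29.7203 [stop]  node(4,1) S=56.5574 payoff=19.6426 vs cont=18.8949 → 19.6426 [stop]  node(4,2) S=68.8200 payoff=7.3800 vs cont=8.3242 → 8.3242 [wait]  node(4,3) S=83.7414 payoff=0.0000 vs cont=1.6918 → 1.6918 [wait]  node(4,4) S=101.8980 payoff=0.0000 vs cont=0.0295 → 0.0295 [wait]  ⇒ S*(4)=56.5574
t_3: node(3,0) S=51.2716 payoff=24.9284 vs cont=24.1807 → 24.9284 [stop]  node(3,1) S=62.3881 payoff=13.8119 vs cont=13.5558 → 13.8119 [stop]  node(3,2) S=75.9150 payoff=0.2850 vs cont=4.7887 → 4.7887 [wait]  node(3,3) S=92.3747 payoff=0.0000 vs cont=0.8095 → 0.8095 [wait]  ⇒ S*(3)=62.3881
t_2: node(2,0) S=56.5574 payoff=19.6426 vs cont=18.8949 → 19.6426 [stop]  node(2,1) S=68.8200 payoff=7.3800 vs cont=8.9775 → 8.9775 [wait]  node(2,2) S=83.7414 payoff=0.0000 vs cont=2.6696 → 2.6696 [wait]  ⇒ S*(2)=56.5574
t_1: node(1,0) S=62.3881 payoff=13.8119 vs cont=13.8960 → 13.8960 [wait]  node(1,1) S=75.9150 payoff=0.2850 vs cont=5.6046 → 5.6046 [wait]  ⇒ S*(1)=-
t_0: node(0,0) S=68.8200 payoff=7.3800 vs cont=9.4419 → 9.4419 [wait]  ⇒ S*(0)=-

price = 9.4419
boundary = - - 56.5574 62.3881 56.5574 62.3881 68.8200
tree:
9.4419
13.8960 5.6046
19.6426 8.9775 2.6696
24.9284 13.8119 4.7887 0.8095
29.7203 19.6426 8.3242 1.6918 0.0295
34.0642 24.9284 13.8119 3.5341 0.0628 0.0000
38.0022 29.7203 19.6426 7.3800 0.1338 0.0000 0.0000
41.5722 34.0642 24.9284 13.8119 0.2850 0.0000 0.0000 0.0000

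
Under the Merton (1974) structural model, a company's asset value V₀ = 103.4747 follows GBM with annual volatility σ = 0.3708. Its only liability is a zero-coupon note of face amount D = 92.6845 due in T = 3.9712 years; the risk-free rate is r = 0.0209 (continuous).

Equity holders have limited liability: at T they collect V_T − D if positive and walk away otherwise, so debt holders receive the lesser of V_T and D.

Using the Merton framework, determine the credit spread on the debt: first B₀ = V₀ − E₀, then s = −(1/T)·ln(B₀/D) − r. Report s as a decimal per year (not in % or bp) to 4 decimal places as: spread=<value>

spread=0.0634

With assets at 103.4747 and a single debt payment of 92.6845 at 3.9712 years:
d₁ = [ln(V₀/D) + (r + σ²/2)T] / (σ√T)
   = [ln(103.4747/92.6845) + (0.0209 + 0.5·0.3708²)·3.9712] / (0.3708·√3.9712)
   = [0.110126 + 0.356003] / 0.738925 = 0.630821
d₂ = d₁ − σ√T = 0.630821 − 0.738925 = -0.108105
N(d₁) = 0.735921,  N(d₂) = 0.456956,  e^(−rT) = 0.920353
E₀ = V₀·N(d₁) − D·e^(−rT)·N(d₂)
   = 103.4747·0.735921 − 92.6845·0.920353·0.456956 = 37.169724
B₀ = V₀ − E₀ = 103.4747 − 37.169724 = 66.304976
spread = −(1/T)·ln(B₀/D) − r = −(1/3.9712)·ln(66.304976/92.6845) − 0.0209 = 0.06344133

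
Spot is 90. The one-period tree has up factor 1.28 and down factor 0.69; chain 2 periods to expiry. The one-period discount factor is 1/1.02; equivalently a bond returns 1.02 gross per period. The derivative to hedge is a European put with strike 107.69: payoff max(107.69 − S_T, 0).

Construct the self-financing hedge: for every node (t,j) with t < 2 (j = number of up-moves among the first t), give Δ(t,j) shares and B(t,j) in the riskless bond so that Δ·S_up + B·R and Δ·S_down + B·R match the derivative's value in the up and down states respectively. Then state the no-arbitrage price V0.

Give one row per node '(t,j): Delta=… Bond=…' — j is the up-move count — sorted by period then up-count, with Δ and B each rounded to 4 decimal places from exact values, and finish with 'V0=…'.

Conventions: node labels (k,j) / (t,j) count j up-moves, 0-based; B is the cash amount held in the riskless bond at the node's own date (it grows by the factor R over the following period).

(0,0): Delta=-0.5893 Bond=78.5065
(1,0): Delta=-1.0000 Bond=105.5784
(1,1): Delta=-0.4149 Bond=59.9843
V0=25.4656

Risk-neutral probability p* = (R−d)/(u−d) = (1.02−0.69)/(1.28−0.69) = 0.5593.
Expiry values: V(2,0)=64.8410, V(2,1)=28.2020, V(2,2)=0.0000
  t=1,j=0: stock 62.1000 → up 79.4880 (V=28.2020), down 42.8490 (V=64.8410). Price 43.4784; hedge Δ=-1.0000, bond B=105.5784.
  t=1,j=1: stock 115.2000 → up 147.4560 (V=0.0000), down 79.4880 (V=28.2020). Price 12.1843; hedge Δ=-0.4149, bond B=59.9843.
  t=0,j=0: stock 90.0000 → up 115.2000 (V=12.1843), down 62.1000 (V=43.4784). Price 25.4656; hedge Δ=-0.5893, bond B=78.5065.
Sanity check at the root: Δ(0,0)·S0 + B(0,0) reproduces V0 = 25.4656.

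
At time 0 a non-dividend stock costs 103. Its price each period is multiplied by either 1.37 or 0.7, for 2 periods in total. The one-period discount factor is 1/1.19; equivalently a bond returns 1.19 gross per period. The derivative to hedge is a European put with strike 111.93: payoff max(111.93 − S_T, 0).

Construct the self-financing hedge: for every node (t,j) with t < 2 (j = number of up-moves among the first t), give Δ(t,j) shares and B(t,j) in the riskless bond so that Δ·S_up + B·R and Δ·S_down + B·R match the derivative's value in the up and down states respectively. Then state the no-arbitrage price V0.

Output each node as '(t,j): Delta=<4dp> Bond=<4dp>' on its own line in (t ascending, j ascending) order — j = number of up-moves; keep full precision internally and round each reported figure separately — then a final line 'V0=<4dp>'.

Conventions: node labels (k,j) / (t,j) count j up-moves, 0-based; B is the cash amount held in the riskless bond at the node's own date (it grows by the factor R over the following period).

(0,0): Delta=-0.2752 Bond=35.1248
(1,0): Delta=-1.0000 Bond=94.0588
(1,1): Delta=-0.1391 Bond=22.6008
V0=6.7824

No-arbitrage ⇒ martingale measure with p* = (R−d)/(u−d) = 0.7313.
Expiry values: V(2,0)=61.4600, V(2,1)=13.1530, V(2,2)=0.0000
Node (1,0) S=72.1000: V=(p*·13.1530+(1−p*)·61.4600)/1.19=21.9588; Δ=(13.1530−61.4600)/(98.7770−50.4700)=-1.0000; B=V−Δ·S=94.0588
Node (1,1) S=141.1100: V=(p*·0.0000+(1−p*)·13.1530)/1.19=2.9694; Δ=(0.0000−13.1530)/(193.3207−98.7770)=-0.1391; B=V−Δ·S=22.6008
Node (0,0) S=103.0000: V=(p*·2.9694+(1−p*)·21.9588)/1.19=6.7824; Δ=(2.9694−21.9588)/(141.1100−72.1000)=-0.2752; B=V−Δ·S=35.1248
Verification: the root portfolio costs Δ(0,0)·S0 + B(0,0) = 6.7824, matching V0.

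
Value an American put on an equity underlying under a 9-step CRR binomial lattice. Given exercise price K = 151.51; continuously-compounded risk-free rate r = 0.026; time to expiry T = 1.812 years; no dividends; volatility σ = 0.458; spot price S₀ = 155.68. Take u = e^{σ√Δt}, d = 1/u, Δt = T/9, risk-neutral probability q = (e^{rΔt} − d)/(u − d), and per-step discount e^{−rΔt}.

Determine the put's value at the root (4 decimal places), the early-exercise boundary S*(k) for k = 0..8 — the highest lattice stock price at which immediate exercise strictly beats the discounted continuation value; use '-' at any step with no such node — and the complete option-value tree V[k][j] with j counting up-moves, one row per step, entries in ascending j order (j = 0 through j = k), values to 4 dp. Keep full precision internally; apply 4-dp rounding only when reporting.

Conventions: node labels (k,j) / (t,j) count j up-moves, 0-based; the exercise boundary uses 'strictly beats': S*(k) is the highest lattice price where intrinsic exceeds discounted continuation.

Δt=0.20133  u=1.22815  d=0.81424  q=0.46148  discount=0.99478
step 9 (expiry): payoffs max(K−S,0) = 127.0203 114.5711 95.7936 67.4706 24.7498 0.0000 0.0000 0.0000 0.0000 0.0000
step 8: (k=8,j=0): S=30.0770, K−S=121.4330, hold=120.6420 ⇒ V=121.4330 exercise | (k=8,j=1): S=45.3663, K−S=106.1437, hold=105.3526 ⇒ V=106.1437 exercise | (k=8,j=2): S=68.4279, K−S=83.0821, hold=82.2911 ⇒ V=83.0821 exercise | (k=8,j=3): S=103.2127, K−S=48.2973, hold=47.5063 ⇒ V=48.2973 exercise | (k=8,j=4): S=155.6800, K−S=0.0000, hold=13.2586 ⇒ V=13.2586 continue | (k=8,j=5): S=234.8186, K−S=0.0000, hold=0.0000 ⇒ V=0.0000 continue | (k=8,j=6): S=354.1868, K−S=0.0000, hold=0.0000 ⇒ V=0.0000 continue | (k=8,j=7): S=534.2347, K−S=0.0000, hold=0.0000 ⇒ V=0.0000 continue | (k=8,j=8): S=805.8085, K−S=0.0000, hold=0.0000 ⇒ V=0.0000 continue  boundary S*=103.2127
step 7: (k=7,j=0): S=36.9389, K−S=114.5711, hold=113.7801 ⇒ V=114.5711 exercise | (k=7,j=1): S=55.7164, K−S=95.7936, hold=95.0025 ⇒ V=95.7936 exercise | (k=7,j=2): S=84.0394, K−S=67.4706, hold=66.6795 ⇒ V=67.4706 exercise | (k=7,j=3): S=126.7602, K−S=24.7498, hold=31.9598 ⇒ V=31.9598 continue | (k=7,j=4): S=191.1977, K−S=0.0000, hold=7.1027 ⇒ V=7.1027 continue | (k=7,j=5): S=288.3915, K−S=0.0000, hold=0.0000 ⇒ V=0.0000 continue | (k=7,j=6): S=434.9929, K−S=0.0000, hold=0.0000 ⇒ V=0.0000 continue | (k=7,j=7): S=656.1180, K−S=0.0000, hold=0.0000 ⇒ V=0.0000 continue  boundary S*=84.0394
step 6: (k=6,j=0): S=45.3663, K−S=106.1437, hold=105.3526 ⇒ V=106.1437 exercise | (k=6,j=1): S=68.4279, K−S=83.0821, hold=82.2911 ⇒ V=83.0821 exercise | (k=6,j=2): S=103.2127, K−S=48.2973, hold=50.8162 ⇒ V=50.8162 continue | (k=6,j=3): S=155.6800, K−S=0.0000, hold=20.3817 ⇒ V=20.3817 continue | (k=6,j=4): S=234.8186, K−S=0.0000, hold=3.8049 ⇒ V=3.8049 continue | (k=6,j=5): S=354.1868, K−S=0.0000, hold=0.0000 ⇒ V=0.0000 continue | (k=6,j=6): S=534.2347, K−S=0.0000, hold=0.0000 ⇒ V=0.0000 continue  boundary S*=68.4279
step 5: (k=5,j=0): S=55.7164, K−S=95.7936, hold=95.0025 ⇒ V=95.7936 exercise | (k=5,j=1): S=84.0394, K−S=67.4706, hold=67.8359 ⇒ V=67.8359 continue | (k=5,j=2): S=126.7602, K−S=24.7498, hold=36.5792 ⇒ V=36.5792 continue | (k=5,j=3): S=191.1977, K−S=0.0000, hold=12.6653 ⇒ V=12.6653 continue | (k=5,j=4): S=288.3915, K−S=0.0000, hold=2.0383 ⇒ V=2.0383 continue | (k=5,j=5): S=434.9929, K−S=0.0000, hold=0.0000 ⇒ V=0.0000 continue  boundary S*=55.7164
step 4: (k=4,j=0): S=68.4279, K−S=83.0821, hold=82.4588 ⇒ V=83.0821 exercise | (k=4,j=1): S=103.2127, K−S=48.2973, hold=53.1326 ⇒ V=53.1326 continue | (k=4,j=2): S=155.6800, K−S=0.0000, hold=25.4099 ⇒ V=25.4099 continue | (k=4,j=3): S=234.8186, K−S=0.0000, hold=7.7206 ⇒ V=7.7206 continue | (k=4,j=4): S=354.1868, K−S=0.0000, hold=1.0919 ⇒ V=1.0919 continue  boundary S*=68.4279
step 3: (k=3,j=0): S=84.0394, K−S=67.4706, hold=68.8993 ⇒ V=68.8993 continue | (k=3,j=1): S=126.7602, K−S=24.7498, hold=40.1284 ⇒ V=40.1284 continue | (k=3,j=2): S=191.1977, K−S=0.0000, hold=17.1566 ⇒ V=17.1566 continue | (k=3,j=3): S=288.3915, K−S=0.0000, hold=4.6372 ⇒ V=4.6372 continue  boundary S*=-
step 2: (k=2,j=0): S=103.2127, K−S=48.2973, hold=55.3316 ⇒ V=55.3316 continue | (k=2,j=1): S=155.6800, K−S=0.0000, hold=29.3731 ⇒ V=29.3731 continue | (k=2,j=2): S=234.8186, K−S=0.0000, hold=11.3197 ⇒ V=11.3197 continue  boundary S*=-
step 1: (k=1,j=0): S=126.7602, K−S=24.7498, hold=43.1258 ⇒ V=43.1258 continue | (k=1,j=1): S=191.1977, K−S=0.0000, hold=20.9319 ⇒ V=20.9319 continue  boundary S*=-
step 0: (k=0,j=0): S=155.6800, K−S=0.0000, hold=32.7120 ⇒ V=32.7120 continue  boundary S*=-

price = 32.7120
boundary = - - - - 68.4279 55.7164 68.4279 84.0394 103.2127
tree:
32.7120
43.1258 20.9319
55.3316 29.3731 11.3197
68.8993 40.1284 17.1566 4.6372
83.0821 53.1326 25.4099 7.7206 1.0919
95.7936 67.8359 36.5792 12.6653 2.0383 0.0000
106.1437 83.0821 50.8162 20.3817 3.8049 0.0000 0.0000
114.5711 95.7936 67.4706 31.9598 7.1027 0.0000 0.0000 0.0000
121.4330 106.1437 83.0821 48.2973 13.2586 0.0000 0.0000 0.0000 0.0000
127.0203 114.5711 95.7936 67.4706 24.7498 0.0000 0.0000 0.0000 0.0000 0.0000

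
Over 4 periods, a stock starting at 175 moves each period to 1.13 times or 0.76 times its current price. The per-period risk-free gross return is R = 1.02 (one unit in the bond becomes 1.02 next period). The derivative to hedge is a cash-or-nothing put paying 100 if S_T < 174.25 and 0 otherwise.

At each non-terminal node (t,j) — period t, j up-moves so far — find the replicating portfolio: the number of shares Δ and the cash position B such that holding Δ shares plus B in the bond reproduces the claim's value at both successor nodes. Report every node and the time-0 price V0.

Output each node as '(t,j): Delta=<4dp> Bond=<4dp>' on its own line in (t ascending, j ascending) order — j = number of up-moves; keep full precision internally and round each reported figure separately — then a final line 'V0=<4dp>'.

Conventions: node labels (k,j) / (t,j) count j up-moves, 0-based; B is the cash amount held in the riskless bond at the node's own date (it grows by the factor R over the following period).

(0,0): Delta=-0.6409 Bond=143.9013
(1,0): Delta=-0.9645 Bond=189.8095
(1,1): Delta=-0.5489 Bond=128.5743
(2,0): Delta=0.0000 Bond=96.1169
(2,1): Delta=-1.2389 Bond=234.8510
(2,2): Delta=-0.3525 Bond=87.2705
(3,0): Delta=0.0000 Bond=98.0392
(3,1): Delta=0.0000 Bond=98.0392
(3,2): Delta=-1.5914 Bond=299.4171
(3,3): Delta=0.0000 Bond=0.0000
V0=31.7374

Under the risk-neutral measure, an up-move has probability p* = (R−d)/(u−d) = 0.7027 and values discount at R = 1.02.
Terminal payoffs: V(4,0)=100.0000, V(4,1)=100.0000, V(4,2)=100.0000, V(4,3)=0.0000, V(4,4)=0.0000
(3,0): S=76.8208. Δ = (V_up−V_dn)/(S_up−S_dn) = (100.0000−100.0000)/(86.8075−58.3838) = 0.0000. V = [p*·100.0000 + (1−p*)·100.0000]/1.02 = 98.0392. B = V − Δ·S = 98.0392.
(3,1): S=114.2204. Δ = (V_up−V_dn)/(S_up−S_dn) = (100.0000−100.0000)/(129.0691−86.8075) = 0.0000. V = [p*·100.0000 + (1−p*)·100.0000]/1.02 = 98.0392. B = V − Δ·S = 98.0392.
(3,2): S=169.8277. Δ = (V_up−V_dn)/(S_up−S_dn) = (0.0000−100.0000)/(191.9053−129.0691) = -1.5914. V = [p*·0.0000 + (1−p*)·100.0000]/1.02 = 29.1468. B = V − Δ·S = 299.4171.
(3,3): S=252.5070. Δ = (V_up−V_dn)/(S_up−S_dn) = (0.0000−0.0000)/(285.3329−191.9053) = 0.0000. V = [p*·0.0000 + (1−p*)·0.0000]/1.02 = 0.0000. B = V − Δ·S = 0.0000.
(2,0): S=101.0800. Δ = (V_up−V_dn)/(S_up−S_dn) = (98.0392−98.0392)/(114.2204−76.8208) = 0.0000. V = [p*·98.0392 + (1−p*)·98.0392]/1.02 = 96.1169. B = V − Δ·S = 96.1169.
(2,1): S=150.2900. Δ = (V_up−V_dn)/(S_up−S_dn) = (29.1468−98.0392)/(169.8277−114.2204) = -1.2389. V = [p*·29.1468 + (1−p*)·98.0392]/1.02 = 48.6552. B = V − Δ·S = 234.8510.
(2,2): S=223.4575. Δ = (V_up−V_dn)/(S_up−S_dn) = (0.0000−29.1468)/(252.5070−169.8277) = -0.3525. V = [p*·0.0000 + (1−p*)·29.1468]/1.02 = 8.4954. B = V − Δ·S = 87.2705.
(1,0): S=133.0000. Δ = (V_up−V_dn)/(S_up−S_dn) = (48.6552−96.1169)/(150.2900−101.0800) = -0.9645. V = [p*·48.6552 + (1−p*)·96.1169]/1.02 = 61.5347. B = V − Δ·S = 189.8095.
(1,1): S=197.7500. Δ = (V_up−V_dn)/(S_up−S_dn) = (8.4954−48.6552)/(223.4575−150.2900) = -0.5489. V = [p*·8.4954 + (1−p*)·48.6552]/1.02 = 20.0341. B = V − Δ·S = 128.5743.
(0,0): S=175.0000. Δ = (V_up−V_dn)/(S_up−S_dn) = (20.0341−61.5347)/(197.7500−133.0000) = -0.6409. V = [p*·20.0341 + (1−p*)·61.5347]/1.02 = 31.7374. B = V − Δ·S = 143.9013.
As a check, the time-0 holding Δ(0,0)·S0 + B(0,0) comes to 31.7374 — exactly V0.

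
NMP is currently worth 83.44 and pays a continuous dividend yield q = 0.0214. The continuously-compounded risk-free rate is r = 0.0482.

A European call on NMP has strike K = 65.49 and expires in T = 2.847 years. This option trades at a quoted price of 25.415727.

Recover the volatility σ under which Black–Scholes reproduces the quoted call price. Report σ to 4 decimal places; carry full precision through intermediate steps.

At σ = 0.2612 the Black–Scholes value reproduces the quote:
σ√T = 0.2612·√2.847 = 0.440724
d₁ = (ln(S/K) + (r−q+σ²/2)T) / (σ√T) = (ln(83.44/65.49) + (0.0482−0.0214+0.2612²/2)·2.847) / 0.440724 = (0.242230 + 0.173419) / 0.440724 = 0.943104
d₂ = d₁ − σ√T = 0.943104 − 0.440724 = 0.502380
e^{−rT} = 0.871774
e^{−qT} = 0.940893
N(d₁) = 0.827186,  N(d₂) = 0.692300
V = S·e^{−qT}·N(d₁) − K·e^{−rT}·N(d₂) = 64.940831 − 39.525104 = 25.415727 (the quoted price), and the Black–Scholes price is strictly increasing in σ, so σ is unique

sigma = 0.2612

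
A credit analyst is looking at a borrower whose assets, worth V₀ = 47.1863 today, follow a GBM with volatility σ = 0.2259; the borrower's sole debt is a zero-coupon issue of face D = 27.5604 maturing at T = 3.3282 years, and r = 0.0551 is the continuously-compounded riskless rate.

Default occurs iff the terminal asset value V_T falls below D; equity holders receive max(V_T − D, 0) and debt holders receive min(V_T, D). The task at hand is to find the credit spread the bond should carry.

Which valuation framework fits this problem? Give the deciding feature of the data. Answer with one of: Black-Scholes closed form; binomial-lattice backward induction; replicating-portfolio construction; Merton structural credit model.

Key observation: a levered firm with one bullet debt due at 3.3282 years is the canonical structural-credit setup: equity is a call on the firm's assets struck at the face value.

framework: Merton structural credit model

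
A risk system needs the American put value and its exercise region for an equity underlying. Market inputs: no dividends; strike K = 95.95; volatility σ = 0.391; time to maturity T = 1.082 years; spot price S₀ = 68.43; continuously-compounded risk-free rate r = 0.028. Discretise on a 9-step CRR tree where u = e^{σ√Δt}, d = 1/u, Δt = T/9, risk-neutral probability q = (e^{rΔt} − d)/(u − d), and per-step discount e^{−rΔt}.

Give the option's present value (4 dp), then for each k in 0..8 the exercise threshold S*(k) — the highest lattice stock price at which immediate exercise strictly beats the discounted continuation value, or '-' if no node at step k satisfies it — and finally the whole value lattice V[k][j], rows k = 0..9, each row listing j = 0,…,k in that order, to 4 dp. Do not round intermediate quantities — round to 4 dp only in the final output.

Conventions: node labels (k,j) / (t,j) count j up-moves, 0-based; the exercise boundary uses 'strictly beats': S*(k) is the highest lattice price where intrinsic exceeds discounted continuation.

Δt=0.12022, u=1.14519, d=0.87322, q=0.47856, disc=e^(-rΔt)=0.99664
k=9 terminal: V=max(K-S,0) → 75.7503 69.4589 61.2079 50.3870 36.1958 17.5846 0.0000 0.0000 0.0000 0.0000
k=8: j=0 S=23.1325 intr=72.8175 cont=72.4951 V=72.8175[EX]; j=1 S=30.3374 intr=65.6126 cont=65.2902 V=65.6126[EX]; j=2 S=39.7864 intr=56.1636 cont=55.8412 V=56.1636[EX]; j=3 S=52.1784 intr=43.7716 cont=43.4492 V=43.7716[EX]; j=4 S=68.4300 intr=27.5200 cont=27.1976 V=27.5200[EX]; j=5 S=89.7434 intr=6.2066 cont=9.1385 V=9.1385[hold]; j=6 S=117.6952 intr=0.0000 cont=0.0000 V=0.0000[hold]; j=7 S=154.3529 intr=0.0000 cont=0.0000 V=0.0000[hold]; j=8 S=202.4282 intr=0.0000 cont=0.0000 V=0.0000[hold]  S*(8)=68.4300
k=7: j=0 S=26.4911 intr=69.4589 cont=69.1364 V=69.4589[EX]; j=1 S=34.7421 intr=61.2079 cont=60.8854 V=61.2079[EX]; j=2 S=45.5630 intr=50.3870 cont=50.0645 V=50.3870[EX]; j=3 S=59.7542 intr=36.1958 cont=35.8733 V=36.1958[EX]; j=4 S=78.3654 intr=17.5846 cont=18.6605 V=18.6605[hold]; j=5 S=102.7734 intr=0.0000 cont=4.7492 V=4.7492[hold]; j=6 S=134.7835 intr=0.0000 cont=0.0000 V=0.0000[hold]; j=7 S=176.7636 intr=0.0000 cont=0.0000 V=0.0000[hold]  S*(7)=59.7542
k=6: j=0 S=30.3374 intr=65.6126 cont=65.2902 V=65.6126[EX]; j=1 S=39.7864 intr=56.1636 cont=55.8412 V=56.1636[EX]; j=2 S=52.1784 intr=43.7716 cont=43.4492 V=43.7716[EX]; j=3 S=68.4300 intr=27.5200 cont=27.7107 V=27.7107[hold]; j=4 S=89.7434 intr=6.2066 cont=11.9628 V=11.9628[hold]; j=5 S=117.6952 intr=0.0000 cont=2.4681 V=2.4681[hold]; j=6 S=154.3529 intr=0.0000 cont=0.0000 V=0.0000[hold]  S*(6)=52.1784
k=5: j=0 S=34.7421 intr=61.2079 cont=60.8854 V=61.2079[EX]; j=1 S=45.5630 intr=50.3870 cont=50.0645 V=50.3870[EX]; j=2 S=59.7542 intr=36.1958 cont=35.9643 V=36.1958[EX]; j=3 S=78.3654 intr=17.5846 cont=20.1067 V=20.1067[hold]; j=4 S=102.7734 intr=0.0000 cont=7.3941 V=7.3941[hold]; j=5 S=134.7835 intr=0.0000 cont=1.2827 V=1.2827[hold]  S*(5)=59.7542
k=4: j=0 S=39.7864 intr=56.1636 cont=55.8412 V=56.1636[EX]; j=1 S=52.1784 intr=43.7716 cont=43.4492 V=43.7716[EX]; j=2 S=68.4300 intr=27.5200 cont=28.4005 V=28.4005[hold]; j=3 S=89.7434 intr=6.2066 cont=13.9759 V=13.9759[hold]; j=4 S=117.6952 intr=0.0000 cont=4.4544 V=4.4544[hold]  S*(4)=52.1784
k=3: j=0 S=45.5630 intr=50.3870 cont=50.0645 V=50.3870[EX]; j=1 S=59.7542 intr=36.1958 cont=36.2933 V=36.2933[hold]; j=2 S=78.3654 intr=17.5846 cont=21.4252 V=21.4252[hold]; j=3 S=102.7734 intr=0.0000 cont=9.3877 V=9.3877[hold]  S*(3)=45.5630
k=2: j=0 S=52.1784 intr=43.7716 cont=43.4957 V=43.7716[EX]; j=1 S=68.4300 intr=27.5200 cont=29.0800 V=29.0800[hold]; j=2 S=89.7434 intr=6.2066 cont=15.6119 V=15.6119[hold]  S*(2)=52.1784
k=1: j=0 S=59.7542 intr=36.1958 cont=36.6174 V=36.6174[hold]; j=1 S=78.3654 intr=17.5846 cont=22.5587 V=22.5587[hold]  S*(1)=-
k=0: j=0 S=68.4300 intr=27.5200 cont=29.7891 V=29.7891[hold]  S*(0)=-

price = 29.7891
boundary = - - 52.1784 45.5630 52.1784 59.7542 52.1784 59.7542 68.4300
tree:
29.7891
36.6174 22.5587
43.7716 29.0800 15.6119
50.3870 36.2933 21.4252 9.3877
56.1636 43.7716 28.4005 13.9759 4.4544
61.2079 50.3870 36.1958 20.1067 7.3941 1.2827
65.6126 56.1636 43.7716 27.7107 11.9628 2.4681 0.0000
69.4589 61.2079 50.3870 36.1958 18.6605 4.7492 0.0000 0.0000
72.8175 65.6126 56.1636 43.7716 27.5200 9.1385 0.0000 0.0000 0.0000
75.7503 69.4589 61.2079 50.3870 36.1958 17.5846 0.0000 0.0000 0.0000 0.0000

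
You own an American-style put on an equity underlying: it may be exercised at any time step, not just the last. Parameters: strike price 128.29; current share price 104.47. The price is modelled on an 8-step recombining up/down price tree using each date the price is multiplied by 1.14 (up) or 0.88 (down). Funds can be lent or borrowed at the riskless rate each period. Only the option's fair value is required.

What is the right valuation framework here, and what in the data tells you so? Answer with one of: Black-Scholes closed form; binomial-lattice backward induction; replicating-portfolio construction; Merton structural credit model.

Key observation: the defining feature is the embedded early-exercise option across 8 discrete dates on the spot-104.47 tree; pricing the strike-128.29 put means working backward with an exercise test at every node.

framework: binomial-lattice backward induction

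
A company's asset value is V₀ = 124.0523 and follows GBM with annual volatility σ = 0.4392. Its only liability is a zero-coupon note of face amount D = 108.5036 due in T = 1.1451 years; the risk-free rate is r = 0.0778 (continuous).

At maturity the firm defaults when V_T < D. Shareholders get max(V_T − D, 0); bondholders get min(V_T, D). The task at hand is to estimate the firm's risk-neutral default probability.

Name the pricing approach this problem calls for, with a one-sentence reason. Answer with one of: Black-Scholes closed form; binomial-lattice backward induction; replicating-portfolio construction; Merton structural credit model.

Key observation: with the firm-asset dynamics (V₀ = 124.0523) and a single zero-coupon liability of face 108.5036 given, debt value, spread, and default probability all derive from the option view of the balance sheet.

framework: Merton structural credit model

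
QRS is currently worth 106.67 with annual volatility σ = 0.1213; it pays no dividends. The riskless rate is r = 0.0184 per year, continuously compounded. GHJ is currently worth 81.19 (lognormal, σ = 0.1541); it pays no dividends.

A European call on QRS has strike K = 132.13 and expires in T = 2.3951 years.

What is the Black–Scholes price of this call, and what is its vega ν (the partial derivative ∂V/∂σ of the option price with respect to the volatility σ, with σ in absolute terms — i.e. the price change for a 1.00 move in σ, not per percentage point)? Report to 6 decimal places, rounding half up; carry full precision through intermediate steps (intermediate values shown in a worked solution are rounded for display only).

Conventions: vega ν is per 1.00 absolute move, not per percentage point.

σ√T = 0.1213·√2.3951 = 0.187725
d₁ = (ln(S/K) + (r+σ²/2)T) / (σ√T) = (ln(106.67/132.13) + (0.0184+0.1213²/2)·2.3951) / 0.187725 = (-0.214046 + 0.061690) / 0.187725 = -0.811591
d₂ = d₁ − σ√T = -0.811591 − 0.187725 = -0.999316
e^{−rT} = 0.956887
N(d₁) = 0.208513,  N(d₂) = 0.158821
Call price V = S·N(d₁) − K·e^{−rT}·N(d₂) = 22.242099 − 20.080263 = 2.161836
φ(d₁) = (1/√(2π))·e^{−d₁²/2} = 0.286998
ν = S·φ(d₁)·√T = 47.378754

price = 2.161836
ν = 47.378754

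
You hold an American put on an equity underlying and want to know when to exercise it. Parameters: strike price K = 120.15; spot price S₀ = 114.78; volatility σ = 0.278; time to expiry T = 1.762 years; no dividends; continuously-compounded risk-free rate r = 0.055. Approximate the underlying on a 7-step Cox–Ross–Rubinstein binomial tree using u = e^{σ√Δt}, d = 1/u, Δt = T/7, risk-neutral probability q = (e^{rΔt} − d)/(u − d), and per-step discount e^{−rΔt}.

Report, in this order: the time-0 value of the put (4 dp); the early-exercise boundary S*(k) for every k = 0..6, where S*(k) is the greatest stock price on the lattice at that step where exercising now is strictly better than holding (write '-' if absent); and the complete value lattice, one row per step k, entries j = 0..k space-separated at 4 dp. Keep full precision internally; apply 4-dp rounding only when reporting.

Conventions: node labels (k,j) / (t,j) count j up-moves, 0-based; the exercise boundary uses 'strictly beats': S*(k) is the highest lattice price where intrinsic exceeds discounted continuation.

params: Δt=0.25171 u=1.14967 d=0.86981 q=0.51500 e^(-rΔt)=0.98625
t_7 payoffs: 76.9134 63.0023 44.6155 20.3127 0.0000 0.0000 0.0000 0.0000
t_6: node(6,0) S=49.7078 payoff=70.4422 vs cont=68.7902 → 70.4422 [stop]  node(6,1) S=65.7010 payoff=54.4490 vs cont=52.7971 → 54.4490 [stop]  node(6,2) S=86.8399 payoff=33.3101 vs cont=31.6582 → 33.3101 [stop]  node(6,3) S=114.7800 payoff=5.3700 vs cont=9.7162 → 9.7162 [wait]  node(6,4) S=151.7097 payoff=0.0000 vs cont=0.0000 → 0.0000 [wait]  node(6,5) S=200.5213 payoff=0.0000 vs cont=0.0000 → 0.0000 [wait]  node(6,6) S=265.0376 payoff=0.0000 vs cont=0.0000 → 0.0000 [wait]  ⇒ S*(6)=86.8399
t_5: node(5,0) S=57.1477 payoff=63.0023 vs cont=61.3504 → 63.0023 [stop]  node(5,1) S=75.5345 payoff=44.6155 vs cont=42.9635 → 44.6155 [stop]  node(5,2) S=99.8373 payoff=20.3127 vs cont=20.8683 → 20.8683 [wait]  node(5,3) S=131.9592 payoff=0.0000 vs cont=4.6476 → 4.6476 [wait]  node(5,4) S=174.4162 payoff=0.0000 vs cont=0.0000 → 0.0000 [wait]  node(5,5) S=230.5335 payoff=0.0000 vs cont=0.0000 → 0.0000 [wait]  ⇒ S*(5)=75.5345
t_4: node(4,0) S=65.7010 payoff=54.4490 vs cont=52.7971 → 54.4490 [stop]  node(4,1) S=86.8399 payoff=33.3101 vs cont=31.9404 → 33.3101 [stop]  node(4,2) S=114.7800 payoff=5.3700 vs cont=12.3426 → 12.3426 [wait]  node(4,3) S=151.7097 payoff=0.0000 vs cont=2.2231 → 2.2231 [wait]  node(4,4) S=200.5213 payoff=0.0000 vs cont=0.0000 → 0.0000 [wait]  ⇒ S*(4)=86.8399
t_3: node(3,0) S=75.5345 payoff=44.6155 vs cont=42.9635 → 44.6155 [stop]  node(3,1) S=99.8373 payoff=20.3127 vs cont=22.2023 → 22.2023 [wait]  node(3,2) S=131.9592 payoff=0.0000 vs cont=7.0330 → 7.0330 [wait]  node(3,3) S=174.4162 payoff=0.0000 vs cont=1.0634 → 1.0634 [wait]  ⇒ S*(3)=75.5345
t_2: node(2,0) S=86.8399 payoff=33.3101 vs cont=32.6180 → 33.3101 [stop]  node(2,1) S=114.7800 payoff=5.3700 vs cont=14.1922 → 14.1922 [wait]  node(2,2) S=151.7097 payoff=0.0000 vs cont=3.9042 → 3.9042 [wait]  ⇒ S*(2)=86.8399
t_1: node(1,0) S=99.8373 payoff=20.3127 vs cont=23.1418 → 23.1418 [wait]  node(1,1) S=131.9592 payoff=0.0000 vs cont=8.7716 → 8.7716 [wait]  ⇒ S*(1)=-
t_0: node(0,0) S=114.7800 payoff=5.3700 vs cont=15.5247 → 15.5247 [wait]  ⇒ S*(0)=-

price = 15.5247
boundary = - - 86.8399 75.5345 86.8399 75.5345 86.8399
tree:
15.5247
23.1418 8.7716
33.3101 14.1922 3.9042
44.6155 22.2023 7.0330 1.0634
54.4490 33.3101 12.3426 2.2231 0.0000
63.0023 44.6155 20.8683 4.6476 0.0000 0.0000
70.4422 54.4490 33.3101 9.7162 0.0000 0.0000 0.0000
76.9134 63.0023 44.6155 20.3127 0.0000 0.0000 0.0000 0.0000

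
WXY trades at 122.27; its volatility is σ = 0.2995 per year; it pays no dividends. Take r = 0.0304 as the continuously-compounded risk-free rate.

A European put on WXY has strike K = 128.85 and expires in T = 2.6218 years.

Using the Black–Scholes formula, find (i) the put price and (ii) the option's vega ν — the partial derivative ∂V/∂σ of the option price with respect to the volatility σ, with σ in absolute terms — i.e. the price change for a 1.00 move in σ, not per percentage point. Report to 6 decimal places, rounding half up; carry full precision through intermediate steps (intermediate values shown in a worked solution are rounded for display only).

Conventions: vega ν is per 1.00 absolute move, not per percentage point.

σ√T = 0.2995·√2.6218 = 0.484950
d₁ = (ln(S/K) + (r+σ²/2)T) / (σ√T) = (ln(122.27/128.85) + (0.0304+0.2995²/2)·2.6218) / 0.484950 = (-0.052417 + 0.197291) / 0.484950 = 0.298739
d₂ = d₁ − σ√T = 0.298739 − 0.484950 = -0.186210
e^{−rT} = 0.923391
N(−d₁) = 0.382569,  N(−d₂) = 0.573860
Put price V = K·e^{−rT}·N(−d₂) − S·N(−d₁) = 68.277239 − 46.776766 = 21.500473
φ(d₁) = (1/√(2π))·e^{−d₁²/2} = 0.381532
ν = S·φ(d₁)·√T = 75.535377

price = 21.500473
ν = 75.535377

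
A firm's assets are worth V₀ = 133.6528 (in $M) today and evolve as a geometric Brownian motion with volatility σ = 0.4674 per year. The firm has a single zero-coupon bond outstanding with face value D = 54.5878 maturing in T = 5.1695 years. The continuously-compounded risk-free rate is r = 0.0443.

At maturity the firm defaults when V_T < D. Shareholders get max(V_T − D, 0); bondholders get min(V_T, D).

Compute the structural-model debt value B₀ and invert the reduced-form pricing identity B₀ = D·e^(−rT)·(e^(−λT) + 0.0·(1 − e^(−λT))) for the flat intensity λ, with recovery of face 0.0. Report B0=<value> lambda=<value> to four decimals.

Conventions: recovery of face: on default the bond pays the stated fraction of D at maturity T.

B0=37.9076 lambda=0.0262

Apply the equity-as-call identities (strike 54.5878, horizon 5.1695 years):
d₁ = [ln(V₀/D) + (r + σ²/2)T] / (σ√T)
   = [ln(133.6528/54.5878) + (0.0443 + 0.5·0.4674²)·5.1695] / (0.4674·√5.1695)
   = [0.895435 + 0.793680] / 1.062706 = 1.589448
d₂ = d₁ − σ√T = 1.589448 − 1.062706 = 0.526742
N(d₁) = 0.944020,  N(d₂) = 0.700814,  e^(−rT) = 0.795321
E₀ = V₀·N(d₁) − D·e^(−rT)·N(d₂)
   = 133.6528·0.944020 − 54.5878·0.795321·0.700814 = 95.745240
B₀ = V₀ − E₀ = 133.6528 − 95.745240 = 37.907560
e^(−λT) = (B₀·e^(rT)/D − 0)/(1 − 0) = (37.9076·1.257353/54.5878 − 0)/1 = 0.87314823
λ = −ln(0.87314823)/5.1695 = 0.026240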